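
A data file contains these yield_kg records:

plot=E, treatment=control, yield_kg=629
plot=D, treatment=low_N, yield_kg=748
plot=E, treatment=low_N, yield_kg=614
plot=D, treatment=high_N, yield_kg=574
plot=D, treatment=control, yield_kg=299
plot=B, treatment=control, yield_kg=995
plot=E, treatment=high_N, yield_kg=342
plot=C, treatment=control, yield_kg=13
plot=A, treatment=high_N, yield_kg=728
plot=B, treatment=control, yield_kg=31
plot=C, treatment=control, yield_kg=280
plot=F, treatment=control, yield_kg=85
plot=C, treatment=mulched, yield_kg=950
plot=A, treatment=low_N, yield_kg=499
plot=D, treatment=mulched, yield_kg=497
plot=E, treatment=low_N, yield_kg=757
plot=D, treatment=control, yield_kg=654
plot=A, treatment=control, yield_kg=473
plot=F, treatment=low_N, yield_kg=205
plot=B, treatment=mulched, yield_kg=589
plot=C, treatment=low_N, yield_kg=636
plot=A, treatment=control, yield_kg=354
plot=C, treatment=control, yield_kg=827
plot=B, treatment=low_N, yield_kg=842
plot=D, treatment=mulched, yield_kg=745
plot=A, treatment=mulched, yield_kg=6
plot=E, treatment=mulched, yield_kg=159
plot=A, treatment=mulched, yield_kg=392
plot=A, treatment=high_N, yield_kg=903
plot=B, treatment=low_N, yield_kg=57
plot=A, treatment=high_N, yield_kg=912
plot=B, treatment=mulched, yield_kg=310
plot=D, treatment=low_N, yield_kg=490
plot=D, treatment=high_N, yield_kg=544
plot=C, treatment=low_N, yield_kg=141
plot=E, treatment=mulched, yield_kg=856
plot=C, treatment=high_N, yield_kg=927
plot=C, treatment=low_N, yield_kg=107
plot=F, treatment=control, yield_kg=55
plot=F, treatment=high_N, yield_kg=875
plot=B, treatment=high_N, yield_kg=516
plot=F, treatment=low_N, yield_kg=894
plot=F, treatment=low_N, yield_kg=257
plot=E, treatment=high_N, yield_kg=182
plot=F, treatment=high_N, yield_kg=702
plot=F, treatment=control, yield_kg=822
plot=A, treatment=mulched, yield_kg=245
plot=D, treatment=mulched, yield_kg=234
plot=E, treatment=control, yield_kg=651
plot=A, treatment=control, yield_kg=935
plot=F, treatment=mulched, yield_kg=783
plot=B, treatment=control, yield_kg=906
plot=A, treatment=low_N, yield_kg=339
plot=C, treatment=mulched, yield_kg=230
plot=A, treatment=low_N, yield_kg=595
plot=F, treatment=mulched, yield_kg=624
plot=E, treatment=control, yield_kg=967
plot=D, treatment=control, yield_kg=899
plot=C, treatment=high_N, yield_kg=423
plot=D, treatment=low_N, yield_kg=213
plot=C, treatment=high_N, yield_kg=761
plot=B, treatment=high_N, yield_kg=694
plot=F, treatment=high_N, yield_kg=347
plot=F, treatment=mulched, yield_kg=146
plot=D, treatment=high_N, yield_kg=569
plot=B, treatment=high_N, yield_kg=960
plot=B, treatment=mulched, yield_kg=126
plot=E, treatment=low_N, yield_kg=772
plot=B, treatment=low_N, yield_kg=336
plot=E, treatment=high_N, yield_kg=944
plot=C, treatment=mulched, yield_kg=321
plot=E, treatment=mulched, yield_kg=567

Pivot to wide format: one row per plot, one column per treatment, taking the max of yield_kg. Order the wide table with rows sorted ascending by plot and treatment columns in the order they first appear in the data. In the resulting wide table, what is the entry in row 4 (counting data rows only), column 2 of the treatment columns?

With rows sorted ascending by plot, row 4 is plot=D. treatment columns in first-appearance order: control, low_N, high_N, mulched; column 2 is low_N.
Long rows with plot=D, treatment=low_N: max(748, 490, 213) = 748.

748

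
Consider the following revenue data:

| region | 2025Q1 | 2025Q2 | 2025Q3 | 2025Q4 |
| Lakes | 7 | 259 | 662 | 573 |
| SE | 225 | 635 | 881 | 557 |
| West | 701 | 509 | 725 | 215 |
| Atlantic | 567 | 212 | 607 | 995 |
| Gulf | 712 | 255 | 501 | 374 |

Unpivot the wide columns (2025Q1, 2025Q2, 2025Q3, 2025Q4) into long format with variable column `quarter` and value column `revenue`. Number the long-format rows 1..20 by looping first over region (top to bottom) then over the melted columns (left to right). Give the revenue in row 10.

509

20 rows total (5 × 4). Row 10: index ⌊(10-1)/4⌋ = 2 into region → West; (10-1) mod 4 = 1 into the melted columns → 2025Q2.
So row 10 is (West, 2025Q2, 509); revenue = 509.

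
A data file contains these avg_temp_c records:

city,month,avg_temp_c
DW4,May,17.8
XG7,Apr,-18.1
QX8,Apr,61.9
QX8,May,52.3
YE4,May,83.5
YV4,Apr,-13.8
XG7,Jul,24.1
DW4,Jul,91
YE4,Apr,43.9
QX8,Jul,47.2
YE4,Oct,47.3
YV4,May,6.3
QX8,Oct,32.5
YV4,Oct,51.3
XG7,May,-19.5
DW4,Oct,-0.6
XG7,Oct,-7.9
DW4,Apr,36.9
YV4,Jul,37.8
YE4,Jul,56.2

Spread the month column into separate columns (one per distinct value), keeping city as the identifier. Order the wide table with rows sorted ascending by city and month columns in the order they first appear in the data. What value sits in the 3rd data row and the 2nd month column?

With rows sorted ascending by city, row 3 is city=XG7. month columns in first-appearance order: May, Apr, Jul, Oct; column 2 is Apr.
Long rows with city=XG7, month=Apr: avg_temp_c = -18.1.

-18.1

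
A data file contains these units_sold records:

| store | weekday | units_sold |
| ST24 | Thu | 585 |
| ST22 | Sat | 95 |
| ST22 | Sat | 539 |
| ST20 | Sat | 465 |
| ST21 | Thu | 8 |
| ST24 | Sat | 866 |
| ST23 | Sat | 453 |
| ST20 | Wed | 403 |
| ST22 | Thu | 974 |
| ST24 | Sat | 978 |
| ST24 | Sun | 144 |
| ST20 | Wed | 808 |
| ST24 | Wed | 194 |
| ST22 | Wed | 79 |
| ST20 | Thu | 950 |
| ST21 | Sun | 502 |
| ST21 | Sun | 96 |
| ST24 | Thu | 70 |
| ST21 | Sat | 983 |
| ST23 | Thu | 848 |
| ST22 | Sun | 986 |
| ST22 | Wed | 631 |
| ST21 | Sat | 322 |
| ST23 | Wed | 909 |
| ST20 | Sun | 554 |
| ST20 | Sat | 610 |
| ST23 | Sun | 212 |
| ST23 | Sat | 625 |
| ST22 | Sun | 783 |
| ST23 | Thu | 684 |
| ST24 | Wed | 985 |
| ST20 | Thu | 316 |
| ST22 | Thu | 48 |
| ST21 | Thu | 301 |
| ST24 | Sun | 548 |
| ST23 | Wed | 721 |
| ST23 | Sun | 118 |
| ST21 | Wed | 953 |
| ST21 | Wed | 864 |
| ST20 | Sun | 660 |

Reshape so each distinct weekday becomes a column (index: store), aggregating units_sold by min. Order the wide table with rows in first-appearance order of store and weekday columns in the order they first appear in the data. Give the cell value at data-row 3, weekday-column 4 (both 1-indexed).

With rows in first-appearance order of store, row 3 is store=ST20. weekday columns in first-appearance order: Thu, Sat, Wed, Sun; column 4 is Sun.
Long rows with store=ST20, weekday=Sun: min(554, 660) = 554.

554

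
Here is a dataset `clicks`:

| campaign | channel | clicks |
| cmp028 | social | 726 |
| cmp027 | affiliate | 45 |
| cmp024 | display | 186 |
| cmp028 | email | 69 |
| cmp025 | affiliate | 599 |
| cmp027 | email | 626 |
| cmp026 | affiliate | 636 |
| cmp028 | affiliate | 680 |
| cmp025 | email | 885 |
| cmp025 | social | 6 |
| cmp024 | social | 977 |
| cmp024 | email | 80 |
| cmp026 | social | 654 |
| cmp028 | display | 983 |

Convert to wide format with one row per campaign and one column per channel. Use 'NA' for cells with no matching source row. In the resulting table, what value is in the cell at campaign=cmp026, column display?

NA

No long-format row has campaign=cmp026 and channel=display, so the cell is NA.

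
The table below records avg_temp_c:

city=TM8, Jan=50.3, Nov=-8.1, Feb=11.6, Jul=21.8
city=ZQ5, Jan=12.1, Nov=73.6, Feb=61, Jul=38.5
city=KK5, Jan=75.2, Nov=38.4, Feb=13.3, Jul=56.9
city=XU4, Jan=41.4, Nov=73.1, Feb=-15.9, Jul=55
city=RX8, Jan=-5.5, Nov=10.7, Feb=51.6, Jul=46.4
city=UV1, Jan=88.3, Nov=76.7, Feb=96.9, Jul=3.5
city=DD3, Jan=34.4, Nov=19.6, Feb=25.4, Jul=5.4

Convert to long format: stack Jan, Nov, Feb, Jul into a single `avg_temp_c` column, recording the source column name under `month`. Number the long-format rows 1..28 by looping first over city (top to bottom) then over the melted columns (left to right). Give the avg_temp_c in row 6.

73.6

28 rows total (7 × 4). Row 6: index ⌊(6-1)/4⌋ = 1 into city → ZQ5; (6-1) mod 4 = 1 into the melted columns → Nov.
So row 6 is (ZQ5, Nov, 73.6); avg_temp_c = 73.6.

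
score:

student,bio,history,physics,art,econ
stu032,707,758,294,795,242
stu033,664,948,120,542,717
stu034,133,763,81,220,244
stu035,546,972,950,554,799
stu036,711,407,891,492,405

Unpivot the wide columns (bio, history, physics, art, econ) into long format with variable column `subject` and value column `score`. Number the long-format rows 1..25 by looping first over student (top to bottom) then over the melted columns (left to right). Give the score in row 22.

25 rows total (5 × 5). Row 22: index ⌊(22-1)/5⌋ = 4 into student → stu036; (22-1) mod 5 = 1 into the melted columns → history.
So row 22 is (stu036, history, 407); score = 407.

407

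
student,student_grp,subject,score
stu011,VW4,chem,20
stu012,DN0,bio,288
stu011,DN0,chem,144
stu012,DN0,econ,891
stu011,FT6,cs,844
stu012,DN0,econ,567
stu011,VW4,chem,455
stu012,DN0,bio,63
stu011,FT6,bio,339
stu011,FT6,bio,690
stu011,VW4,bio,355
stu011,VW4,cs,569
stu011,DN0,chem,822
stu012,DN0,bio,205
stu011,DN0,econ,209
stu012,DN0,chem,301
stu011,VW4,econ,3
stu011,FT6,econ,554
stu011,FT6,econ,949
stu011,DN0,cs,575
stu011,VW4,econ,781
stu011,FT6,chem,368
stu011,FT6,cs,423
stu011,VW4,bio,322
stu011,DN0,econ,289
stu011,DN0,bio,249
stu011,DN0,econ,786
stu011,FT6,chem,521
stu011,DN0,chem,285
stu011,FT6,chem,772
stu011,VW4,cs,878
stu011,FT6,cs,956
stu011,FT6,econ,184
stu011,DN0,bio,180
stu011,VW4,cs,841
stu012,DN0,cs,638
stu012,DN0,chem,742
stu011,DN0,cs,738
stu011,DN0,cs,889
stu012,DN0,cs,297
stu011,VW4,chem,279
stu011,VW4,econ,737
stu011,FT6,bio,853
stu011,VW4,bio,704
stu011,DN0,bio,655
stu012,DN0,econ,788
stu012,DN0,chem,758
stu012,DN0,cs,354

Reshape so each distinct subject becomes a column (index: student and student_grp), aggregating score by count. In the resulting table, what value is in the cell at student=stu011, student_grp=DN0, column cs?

Rows with student=stu011, student_grp=DN0 and subject=cs: score values are 575, 738, 889.
3 rows match — count = 3.

3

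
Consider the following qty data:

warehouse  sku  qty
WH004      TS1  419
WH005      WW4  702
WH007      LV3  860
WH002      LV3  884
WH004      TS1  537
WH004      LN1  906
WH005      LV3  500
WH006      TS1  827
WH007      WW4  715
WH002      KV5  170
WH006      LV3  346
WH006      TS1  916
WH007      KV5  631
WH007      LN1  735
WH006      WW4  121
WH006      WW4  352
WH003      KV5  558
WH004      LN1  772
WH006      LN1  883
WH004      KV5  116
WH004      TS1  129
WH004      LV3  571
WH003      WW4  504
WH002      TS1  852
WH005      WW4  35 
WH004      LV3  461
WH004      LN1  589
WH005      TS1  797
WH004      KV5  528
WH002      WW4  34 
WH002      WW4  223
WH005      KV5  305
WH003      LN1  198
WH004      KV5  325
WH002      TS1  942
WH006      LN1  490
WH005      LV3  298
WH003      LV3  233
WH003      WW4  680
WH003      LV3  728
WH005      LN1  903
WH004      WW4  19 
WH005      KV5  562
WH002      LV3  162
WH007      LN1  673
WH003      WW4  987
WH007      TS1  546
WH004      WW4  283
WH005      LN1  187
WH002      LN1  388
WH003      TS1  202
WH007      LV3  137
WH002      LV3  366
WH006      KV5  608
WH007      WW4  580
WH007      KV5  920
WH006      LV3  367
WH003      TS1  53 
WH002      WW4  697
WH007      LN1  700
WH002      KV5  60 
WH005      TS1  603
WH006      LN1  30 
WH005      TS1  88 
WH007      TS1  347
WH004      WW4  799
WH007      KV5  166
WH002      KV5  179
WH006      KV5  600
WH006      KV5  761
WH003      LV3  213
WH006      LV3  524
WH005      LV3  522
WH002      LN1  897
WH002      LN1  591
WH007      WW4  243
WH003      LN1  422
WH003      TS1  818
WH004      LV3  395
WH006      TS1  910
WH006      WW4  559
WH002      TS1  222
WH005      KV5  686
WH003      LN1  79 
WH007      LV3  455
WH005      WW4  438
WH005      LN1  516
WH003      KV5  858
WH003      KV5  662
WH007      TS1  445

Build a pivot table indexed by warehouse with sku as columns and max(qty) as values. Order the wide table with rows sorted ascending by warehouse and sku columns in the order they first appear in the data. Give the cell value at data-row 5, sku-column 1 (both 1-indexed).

916

With rows sorted ascending by warehouse, row 5 is warehouse=WH006. sku columns in first-appearance order: TS1, WW4, LV3, LN1, KV5; column 1 is TS1.
Long rows with warehouse=WH006, sku=TS1: max(827, 916, 910) = 916.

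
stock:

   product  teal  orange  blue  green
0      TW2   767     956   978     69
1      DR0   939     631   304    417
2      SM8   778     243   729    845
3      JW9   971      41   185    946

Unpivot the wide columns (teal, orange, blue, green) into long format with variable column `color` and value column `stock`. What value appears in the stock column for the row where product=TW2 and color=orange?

956

Unpivoting turns each (product, wide-column) pair into one long row.
The wide cell at row TW2, column orange holds 956, so the long row (TW2, orange) has stock=956.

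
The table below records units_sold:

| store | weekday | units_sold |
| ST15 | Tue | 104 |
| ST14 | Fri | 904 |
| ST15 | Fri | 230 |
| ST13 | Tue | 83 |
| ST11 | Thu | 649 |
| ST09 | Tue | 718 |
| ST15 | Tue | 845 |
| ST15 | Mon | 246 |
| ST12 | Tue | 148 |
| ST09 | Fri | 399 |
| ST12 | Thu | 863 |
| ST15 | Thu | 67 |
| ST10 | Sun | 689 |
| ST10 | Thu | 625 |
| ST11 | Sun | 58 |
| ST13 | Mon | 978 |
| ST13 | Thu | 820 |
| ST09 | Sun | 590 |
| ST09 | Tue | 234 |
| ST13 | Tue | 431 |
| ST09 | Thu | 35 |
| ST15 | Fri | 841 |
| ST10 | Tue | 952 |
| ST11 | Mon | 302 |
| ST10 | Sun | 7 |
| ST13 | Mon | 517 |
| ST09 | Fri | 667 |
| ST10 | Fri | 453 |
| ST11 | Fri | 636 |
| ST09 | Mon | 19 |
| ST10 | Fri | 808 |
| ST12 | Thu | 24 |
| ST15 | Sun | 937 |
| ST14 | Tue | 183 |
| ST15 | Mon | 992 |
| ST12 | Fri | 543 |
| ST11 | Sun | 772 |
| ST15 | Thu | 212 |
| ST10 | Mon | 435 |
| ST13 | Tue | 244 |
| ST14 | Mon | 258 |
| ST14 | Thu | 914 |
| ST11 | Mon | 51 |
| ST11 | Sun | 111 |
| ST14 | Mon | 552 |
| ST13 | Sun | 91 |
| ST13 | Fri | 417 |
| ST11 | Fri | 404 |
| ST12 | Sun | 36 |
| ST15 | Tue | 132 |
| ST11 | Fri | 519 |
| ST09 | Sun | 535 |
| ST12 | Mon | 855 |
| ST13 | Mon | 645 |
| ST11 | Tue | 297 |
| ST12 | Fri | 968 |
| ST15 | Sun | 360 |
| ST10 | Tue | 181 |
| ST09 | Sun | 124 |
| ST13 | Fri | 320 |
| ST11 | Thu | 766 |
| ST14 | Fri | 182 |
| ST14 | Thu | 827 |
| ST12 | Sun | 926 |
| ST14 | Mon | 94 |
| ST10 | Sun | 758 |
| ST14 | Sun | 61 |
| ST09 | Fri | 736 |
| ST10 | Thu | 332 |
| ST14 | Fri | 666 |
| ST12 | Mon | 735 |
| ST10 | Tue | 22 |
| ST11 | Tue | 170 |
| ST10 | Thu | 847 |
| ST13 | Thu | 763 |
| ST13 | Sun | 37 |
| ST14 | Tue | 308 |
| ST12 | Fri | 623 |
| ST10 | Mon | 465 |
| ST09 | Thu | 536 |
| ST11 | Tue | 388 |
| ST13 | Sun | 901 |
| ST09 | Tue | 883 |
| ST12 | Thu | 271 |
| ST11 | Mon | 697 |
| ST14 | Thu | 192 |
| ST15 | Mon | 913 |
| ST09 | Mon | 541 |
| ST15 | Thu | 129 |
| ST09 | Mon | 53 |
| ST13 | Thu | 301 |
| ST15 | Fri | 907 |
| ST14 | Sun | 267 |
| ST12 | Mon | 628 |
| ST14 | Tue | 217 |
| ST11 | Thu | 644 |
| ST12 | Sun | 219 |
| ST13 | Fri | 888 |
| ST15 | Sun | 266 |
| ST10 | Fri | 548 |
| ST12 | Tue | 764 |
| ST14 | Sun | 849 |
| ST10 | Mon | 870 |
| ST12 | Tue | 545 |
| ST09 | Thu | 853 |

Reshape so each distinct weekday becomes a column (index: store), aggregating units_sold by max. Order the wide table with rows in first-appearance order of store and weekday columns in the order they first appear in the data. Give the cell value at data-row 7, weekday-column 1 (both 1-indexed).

952

With rows in first-appearance order of store, row 7 is store=ST10. weekday columns in first-appearance order: Tue, Fri, Thu, Mon, Sun; column 1 is Tue.
Long rows with store=ST10, weekday=Tue: max(952, 181, 22) = 952.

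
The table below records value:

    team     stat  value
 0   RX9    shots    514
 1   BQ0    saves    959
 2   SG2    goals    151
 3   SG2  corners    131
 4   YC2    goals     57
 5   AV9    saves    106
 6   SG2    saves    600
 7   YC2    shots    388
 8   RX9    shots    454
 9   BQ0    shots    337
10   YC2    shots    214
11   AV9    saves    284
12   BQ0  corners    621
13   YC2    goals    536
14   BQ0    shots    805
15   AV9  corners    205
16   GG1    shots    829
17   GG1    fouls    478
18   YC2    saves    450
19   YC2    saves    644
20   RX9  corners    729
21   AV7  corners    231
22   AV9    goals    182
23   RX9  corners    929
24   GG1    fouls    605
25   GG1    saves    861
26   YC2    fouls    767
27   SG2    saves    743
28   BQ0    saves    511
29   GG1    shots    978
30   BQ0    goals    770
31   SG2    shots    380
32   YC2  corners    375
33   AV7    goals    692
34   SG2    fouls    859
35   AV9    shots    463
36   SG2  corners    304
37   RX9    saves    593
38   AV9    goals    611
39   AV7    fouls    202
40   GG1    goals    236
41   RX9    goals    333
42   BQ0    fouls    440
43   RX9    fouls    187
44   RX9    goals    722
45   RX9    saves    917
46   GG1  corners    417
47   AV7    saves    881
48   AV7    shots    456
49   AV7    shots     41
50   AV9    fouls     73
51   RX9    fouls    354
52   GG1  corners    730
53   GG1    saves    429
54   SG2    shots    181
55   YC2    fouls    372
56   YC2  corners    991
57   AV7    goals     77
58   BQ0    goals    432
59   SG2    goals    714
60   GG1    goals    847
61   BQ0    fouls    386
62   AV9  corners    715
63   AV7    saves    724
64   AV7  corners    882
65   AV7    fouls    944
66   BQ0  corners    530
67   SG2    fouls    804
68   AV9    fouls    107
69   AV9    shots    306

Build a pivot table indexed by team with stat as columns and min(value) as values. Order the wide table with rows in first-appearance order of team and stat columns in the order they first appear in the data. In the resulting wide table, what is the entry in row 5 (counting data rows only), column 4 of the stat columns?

With rows in first-appearance order of team, row 5 is team=AV9. stat columns in first-appearance order: shots, saves, goals, corners, fouls; column 4 is corners.
Long rows with team=AV9, stat=corners: min(205, 715) = 205.

205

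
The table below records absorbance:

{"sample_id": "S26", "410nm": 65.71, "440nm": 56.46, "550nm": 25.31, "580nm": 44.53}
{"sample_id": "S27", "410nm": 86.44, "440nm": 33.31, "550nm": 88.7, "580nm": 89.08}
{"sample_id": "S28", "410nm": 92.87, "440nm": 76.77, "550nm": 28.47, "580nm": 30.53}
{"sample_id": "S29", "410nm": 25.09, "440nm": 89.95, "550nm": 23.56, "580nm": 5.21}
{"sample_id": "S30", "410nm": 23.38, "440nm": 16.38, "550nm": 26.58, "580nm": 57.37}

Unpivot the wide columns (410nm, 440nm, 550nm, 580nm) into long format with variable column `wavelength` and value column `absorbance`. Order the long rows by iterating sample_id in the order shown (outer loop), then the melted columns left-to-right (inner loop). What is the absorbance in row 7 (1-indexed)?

88.7

20 rows total (5 × 4). Row 7: index ⌊(7-1)/4⌋ = 1 into sample_id → S27; (7-1) mod 4 = 2 into the melted columns → 550nm.
So row 7 is (S27, 550nm, 88.7); absorbance = 88.7.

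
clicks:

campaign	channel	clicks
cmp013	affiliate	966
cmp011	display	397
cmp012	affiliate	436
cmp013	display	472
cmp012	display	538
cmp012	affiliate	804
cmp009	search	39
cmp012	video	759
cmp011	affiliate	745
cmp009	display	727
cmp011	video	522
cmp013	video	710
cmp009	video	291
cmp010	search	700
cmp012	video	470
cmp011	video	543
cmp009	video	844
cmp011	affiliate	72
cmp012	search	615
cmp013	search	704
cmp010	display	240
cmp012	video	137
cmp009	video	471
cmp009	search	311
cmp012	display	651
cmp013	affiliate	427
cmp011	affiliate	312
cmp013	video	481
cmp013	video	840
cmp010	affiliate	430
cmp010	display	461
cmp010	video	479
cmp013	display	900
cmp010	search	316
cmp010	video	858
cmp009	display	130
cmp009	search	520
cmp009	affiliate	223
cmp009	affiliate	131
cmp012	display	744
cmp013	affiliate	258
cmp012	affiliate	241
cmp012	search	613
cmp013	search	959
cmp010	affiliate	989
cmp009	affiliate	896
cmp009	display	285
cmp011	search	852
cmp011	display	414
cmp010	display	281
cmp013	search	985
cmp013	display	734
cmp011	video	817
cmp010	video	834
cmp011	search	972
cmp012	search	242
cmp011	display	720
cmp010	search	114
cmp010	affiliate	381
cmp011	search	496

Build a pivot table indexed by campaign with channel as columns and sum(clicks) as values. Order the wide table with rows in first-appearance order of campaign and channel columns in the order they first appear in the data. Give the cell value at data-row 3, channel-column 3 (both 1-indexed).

1470

With rows in first-appearance order of campaign, row 3 is campaign=cmp012. channel columns in first-appearance order: affiliate, display, search, video; column 3 is search.
Long rows with campaign=cmp012, channel=search: 615 + 613 + 242 = 1470.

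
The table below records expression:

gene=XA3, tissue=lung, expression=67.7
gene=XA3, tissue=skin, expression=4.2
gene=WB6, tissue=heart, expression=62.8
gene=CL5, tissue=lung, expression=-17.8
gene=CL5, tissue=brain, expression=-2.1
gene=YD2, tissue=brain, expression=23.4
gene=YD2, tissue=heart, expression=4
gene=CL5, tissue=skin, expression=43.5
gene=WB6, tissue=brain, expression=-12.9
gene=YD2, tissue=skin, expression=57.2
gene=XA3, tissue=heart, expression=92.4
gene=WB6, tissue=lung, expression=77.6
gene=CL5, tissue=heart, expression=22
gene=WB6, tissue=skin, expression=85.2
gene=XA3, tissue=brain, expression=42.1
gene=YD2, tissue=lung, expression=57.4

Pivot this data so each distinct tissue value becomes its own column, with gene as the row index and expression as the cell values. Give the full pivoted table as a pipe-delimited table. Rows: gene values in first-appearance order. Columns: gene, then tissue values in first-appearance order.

| gene | lung | skin | heart | brain |
| XA3 | 67.7 | 4.2 | 92.4 | 42.1 |
| WB6 | 77.6 | 85.2 | 62.8 | -12.9 |
| CL5 | -17.8 | 43.5 | 22 | -2.1 |
| YD2 | 57.4 | 57.2 | 4 | 23.4 |

Columns: gene plus the 4 distinct tissue values (lung, skin, heart, brain).
For example, row XA3 column lung takes expression=67.7 from the long row (XA3, lung).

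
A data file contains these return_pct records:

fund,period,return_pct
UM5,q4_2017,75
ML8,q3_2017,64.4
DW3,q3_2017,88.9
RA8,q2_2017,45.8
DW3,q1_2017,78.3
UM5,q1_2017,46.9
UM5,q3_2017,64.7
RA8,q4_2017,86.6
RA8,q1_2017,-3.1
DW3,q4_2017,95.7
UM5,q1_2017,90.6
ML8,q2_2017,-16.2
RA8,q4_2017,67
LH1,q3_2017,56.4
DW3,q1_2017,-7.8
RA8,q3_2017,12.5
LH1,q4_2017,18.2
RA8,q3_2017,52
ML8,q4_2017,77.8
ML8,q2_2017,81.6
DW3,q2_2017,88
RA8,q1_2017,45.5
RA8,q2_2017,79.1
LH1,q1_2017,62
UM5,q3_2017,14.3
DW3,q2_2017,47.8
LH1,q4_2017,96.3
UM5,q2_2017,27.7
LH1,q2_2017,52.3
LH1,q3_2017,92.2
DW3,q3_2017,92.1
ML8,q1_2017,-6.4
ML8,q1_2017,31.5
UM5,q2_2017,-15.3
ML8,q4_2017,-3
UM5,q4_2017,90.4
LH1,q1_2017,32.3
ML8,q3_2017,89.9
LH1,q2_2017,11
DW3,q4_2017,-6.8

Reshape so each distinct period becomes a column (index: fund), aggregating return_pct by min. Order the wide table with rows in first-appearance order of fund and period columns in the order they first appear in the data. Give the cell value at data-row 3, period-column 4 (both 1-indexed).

With rows in first-appearance order of fund, row 3 is fund=DW3. period columns in first-appearance order: q4_2017, q3_2017, q2_2017, q1_2017; column 4 is q1_2017.
Long rows with fund=DW3, period=q1_2017: min(78.3, -7.8) = -7.8.

-7.8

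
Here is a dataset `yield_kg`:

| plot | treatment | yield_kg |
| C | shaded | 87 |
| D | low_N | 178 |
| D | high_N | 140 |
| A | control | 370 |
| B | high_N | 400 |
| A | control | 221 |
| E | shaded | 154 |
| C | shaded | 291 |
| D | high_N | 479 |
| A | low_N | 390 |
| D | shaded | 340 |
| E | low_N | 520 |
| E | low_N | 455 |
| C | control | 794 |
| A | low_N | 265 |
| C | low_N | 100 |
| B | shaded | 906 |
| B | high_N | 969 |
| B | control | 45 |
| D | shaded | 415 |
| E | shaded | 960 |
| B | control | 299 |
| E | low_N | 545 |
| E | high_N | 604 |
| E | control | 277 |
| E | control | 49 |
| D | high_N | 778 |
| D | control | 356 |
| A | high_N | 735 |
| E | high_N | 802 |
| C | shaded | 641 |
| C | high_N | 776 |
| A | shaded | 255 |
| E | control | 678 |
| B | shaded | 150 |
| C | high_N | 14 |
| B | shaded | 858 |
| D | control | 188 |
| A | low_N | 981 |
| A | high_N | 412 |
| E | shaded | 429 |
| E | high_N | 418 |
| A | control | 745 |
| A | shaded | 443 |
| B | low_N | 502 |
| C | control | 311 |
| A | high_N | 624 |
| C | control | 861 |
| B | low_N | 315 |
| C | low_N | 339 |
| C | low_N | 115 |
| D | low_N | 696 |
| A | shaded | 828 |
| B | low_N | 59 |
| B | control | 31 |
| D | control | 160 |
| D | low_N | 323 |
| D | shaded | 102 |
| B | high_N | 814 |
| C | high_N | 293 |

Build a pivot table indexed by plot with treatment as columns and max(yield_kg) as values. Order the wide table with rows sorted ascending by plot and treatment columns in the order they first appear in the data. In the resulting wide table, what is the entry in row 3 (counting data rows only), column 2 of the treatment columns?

With rows sorted ascending by plot, row 3 is plot=C. treatment columns in first-appearance order: shaded, low_N, high_N, control; column 2 is low_N.
Long rows with plot=C, treatment=low_N: max(100, 339, 115) = 339.

339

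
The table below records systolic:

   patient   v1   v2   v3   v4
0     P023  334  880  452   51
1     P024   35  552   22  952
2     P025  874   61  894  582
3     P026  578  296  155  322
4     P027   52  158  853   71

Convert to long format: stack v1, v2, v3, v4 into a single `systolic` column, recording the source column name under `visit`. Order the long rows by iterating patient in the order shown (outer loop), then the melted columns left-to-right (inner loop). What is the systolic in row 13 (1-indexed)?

20 rows total (5 × 4). Row 13: index ⌊(13-1)/4⌋ = 3 into patient → P026; (13-1) mod 4 = 0 into the melted columns → v1.
So row 13 is (P026, v1, 578); systolic = 578.

578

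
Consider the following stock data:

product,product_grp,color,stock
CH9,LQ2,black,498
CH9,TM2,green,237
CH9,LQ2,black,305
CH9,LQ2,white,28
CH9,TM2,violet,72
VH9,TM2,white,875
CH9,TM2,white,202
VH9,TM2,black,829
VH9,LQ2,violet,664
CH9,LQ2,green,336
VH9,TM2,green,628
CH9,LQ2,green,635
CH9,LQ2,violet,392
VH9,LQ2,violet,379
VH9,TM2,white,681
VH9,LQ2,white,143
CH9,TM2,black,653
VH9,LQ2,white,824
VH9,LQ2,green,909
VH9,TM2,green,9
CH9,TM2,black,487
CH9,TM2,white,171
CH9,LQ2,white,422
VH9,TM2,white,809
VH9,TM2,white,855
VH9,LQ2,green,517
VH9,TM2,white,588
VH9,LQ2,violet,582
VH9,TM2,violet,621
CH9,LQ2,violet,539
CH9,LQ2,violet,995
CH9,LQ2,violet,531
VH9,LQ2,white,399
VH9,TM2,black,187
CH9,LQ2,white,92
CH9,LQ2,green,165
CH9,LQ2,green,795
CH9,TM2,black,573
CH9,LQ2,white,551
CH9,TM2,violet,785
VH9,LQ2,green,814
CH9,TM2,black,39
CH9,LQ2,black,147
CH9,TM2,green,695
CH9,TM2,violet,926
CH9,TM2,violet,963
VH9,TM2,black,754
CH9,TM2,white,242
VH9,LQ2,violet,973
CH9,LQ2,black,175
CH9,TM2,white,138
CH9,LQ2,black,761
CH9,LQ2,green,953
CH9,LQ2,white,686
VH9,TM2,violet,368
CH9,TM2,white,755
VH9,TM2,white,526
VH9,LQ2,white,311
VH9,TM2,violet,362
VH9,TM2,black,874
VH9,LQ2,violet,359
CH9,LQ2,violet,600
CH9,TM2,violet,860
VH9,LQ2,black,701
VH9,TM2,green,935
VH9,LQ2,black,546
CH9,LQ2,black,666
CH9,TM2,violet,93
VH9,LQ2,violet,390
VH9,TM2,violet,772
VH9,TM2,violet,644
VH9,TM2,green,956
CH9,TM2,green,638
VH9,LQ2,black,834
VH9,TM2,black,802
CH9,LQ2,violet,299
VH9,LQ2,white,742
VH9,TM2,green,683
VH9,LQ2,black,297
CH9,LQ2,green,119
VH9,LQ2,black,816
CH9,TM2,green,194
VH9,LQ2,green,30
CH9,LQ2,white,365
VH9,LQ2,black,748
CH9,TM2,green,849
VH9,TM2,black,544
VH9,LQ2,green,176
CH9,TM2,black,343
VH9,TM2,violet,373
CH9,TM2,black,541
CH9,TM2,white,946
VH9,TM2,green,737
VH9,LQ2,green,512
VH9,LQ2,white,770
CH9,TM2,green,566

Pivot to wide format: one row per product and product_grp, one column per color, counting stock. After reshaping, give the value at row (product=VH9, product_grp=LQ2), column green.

6

Rows with product=VH9, product_grp=LQ2 and color=green: stock values are 909, 517, 814, 30, 176, 512.
6 rows match — count = 6.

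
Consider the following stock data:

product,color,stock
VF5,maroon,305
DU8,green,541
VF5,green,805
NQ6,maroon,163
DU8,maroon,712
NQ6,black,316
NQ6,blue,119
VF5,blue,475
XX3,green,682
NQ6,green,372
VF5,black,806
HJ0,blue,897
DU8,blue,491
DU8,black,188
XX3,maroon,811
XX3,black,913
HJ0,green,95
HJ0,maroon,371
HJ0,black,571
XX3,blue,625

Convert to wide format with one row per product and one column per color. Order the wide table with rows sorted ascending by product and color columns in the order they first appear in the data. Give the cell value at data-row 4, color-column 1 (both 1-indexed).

With rows sorted ascending by product, row 4 is product=VF5. color columns in first-appearance order: maroon, green, black, blue; column 1 is maroon.
Long rows with product=VF5, color=maroon: stock = 305.

305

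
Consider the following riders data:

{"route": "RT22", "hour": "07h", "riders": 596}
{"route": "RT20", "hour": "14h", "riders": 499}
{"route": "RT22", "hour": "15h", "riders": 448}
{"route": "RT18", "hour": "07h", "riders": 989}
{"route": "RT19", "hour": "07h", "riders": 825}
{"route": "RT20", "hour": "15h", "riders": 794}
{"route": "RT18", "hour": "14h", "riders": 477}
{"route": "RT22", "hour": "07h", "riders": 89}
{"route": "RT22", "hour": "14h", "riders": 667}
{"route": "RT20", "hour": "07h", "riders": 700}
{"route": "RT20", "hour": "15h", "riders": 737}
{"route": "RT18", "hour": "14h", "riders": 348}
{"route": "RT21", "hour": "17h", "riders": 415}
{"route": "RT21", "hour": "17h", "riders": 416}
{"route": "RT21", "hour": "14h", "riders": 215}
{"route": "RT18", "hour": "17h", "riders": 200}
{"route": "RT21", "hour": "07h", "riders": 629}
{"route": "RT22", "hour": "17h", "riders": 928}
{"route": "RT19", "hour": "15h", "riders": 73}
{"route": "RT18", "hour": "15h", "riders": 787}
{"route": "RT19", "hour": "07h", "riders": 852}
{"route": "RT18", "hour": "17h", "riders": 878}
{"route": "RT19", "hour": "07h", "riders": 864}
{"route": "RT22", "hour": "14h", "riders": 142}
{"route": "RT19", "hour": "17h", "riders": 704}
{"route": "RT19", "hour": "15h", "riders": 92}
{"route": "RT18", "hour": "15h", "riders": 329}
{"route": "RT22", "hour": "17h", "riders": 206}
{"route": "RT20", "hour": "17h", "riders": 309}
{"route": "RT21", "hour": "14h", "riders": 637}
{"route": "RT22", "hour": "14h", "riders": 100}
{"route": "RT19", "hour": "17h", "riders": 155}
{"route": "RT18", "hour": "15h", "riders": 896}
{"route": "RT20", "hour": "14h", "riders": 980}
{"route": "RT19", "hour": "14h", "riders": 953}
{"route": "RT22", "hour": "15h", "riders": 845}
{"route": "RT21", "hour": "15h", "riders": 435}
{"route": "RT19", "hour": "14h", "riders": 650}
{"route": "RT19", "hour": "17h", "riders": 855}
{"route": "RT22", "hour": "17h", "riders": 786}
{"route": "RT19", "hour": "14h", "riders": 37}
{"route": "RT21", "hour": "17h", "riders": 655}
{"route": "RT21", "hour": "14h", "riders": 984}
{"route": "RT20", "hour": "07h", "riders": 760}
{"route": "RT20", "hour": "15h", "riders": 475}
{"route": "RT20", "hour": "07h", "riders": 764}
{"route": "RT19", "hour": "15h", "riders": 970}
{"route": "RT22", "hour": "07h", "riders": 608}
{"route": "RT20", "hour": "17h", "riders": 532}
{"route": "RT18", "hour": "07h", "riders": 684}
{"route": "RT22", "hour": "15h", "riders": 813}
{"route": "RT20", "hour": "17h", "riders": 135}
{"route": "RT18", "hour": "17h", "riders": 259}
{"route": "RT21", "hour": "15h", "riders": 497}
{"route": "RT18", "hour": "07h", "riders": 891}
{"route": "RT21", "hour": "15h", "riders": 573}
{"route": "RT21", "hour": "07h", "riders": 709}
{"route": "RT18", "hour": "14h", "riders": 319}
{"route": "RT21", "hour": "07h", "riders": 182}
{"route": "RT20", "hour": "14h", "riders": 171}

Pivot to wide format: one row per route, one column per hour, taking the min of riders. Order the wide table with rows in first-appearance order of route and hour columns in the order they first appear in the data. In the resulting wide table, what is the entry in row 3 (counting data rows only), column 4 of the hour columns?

With rows in first-appearance order of route, row 3 is route=RT18. hour columns in first-appearance order: 07h, 14h, 15h, 17h; column 4 is 17h.
Long rows with route=RT18, hour=17h: min(200, 878, 259) = 200.

200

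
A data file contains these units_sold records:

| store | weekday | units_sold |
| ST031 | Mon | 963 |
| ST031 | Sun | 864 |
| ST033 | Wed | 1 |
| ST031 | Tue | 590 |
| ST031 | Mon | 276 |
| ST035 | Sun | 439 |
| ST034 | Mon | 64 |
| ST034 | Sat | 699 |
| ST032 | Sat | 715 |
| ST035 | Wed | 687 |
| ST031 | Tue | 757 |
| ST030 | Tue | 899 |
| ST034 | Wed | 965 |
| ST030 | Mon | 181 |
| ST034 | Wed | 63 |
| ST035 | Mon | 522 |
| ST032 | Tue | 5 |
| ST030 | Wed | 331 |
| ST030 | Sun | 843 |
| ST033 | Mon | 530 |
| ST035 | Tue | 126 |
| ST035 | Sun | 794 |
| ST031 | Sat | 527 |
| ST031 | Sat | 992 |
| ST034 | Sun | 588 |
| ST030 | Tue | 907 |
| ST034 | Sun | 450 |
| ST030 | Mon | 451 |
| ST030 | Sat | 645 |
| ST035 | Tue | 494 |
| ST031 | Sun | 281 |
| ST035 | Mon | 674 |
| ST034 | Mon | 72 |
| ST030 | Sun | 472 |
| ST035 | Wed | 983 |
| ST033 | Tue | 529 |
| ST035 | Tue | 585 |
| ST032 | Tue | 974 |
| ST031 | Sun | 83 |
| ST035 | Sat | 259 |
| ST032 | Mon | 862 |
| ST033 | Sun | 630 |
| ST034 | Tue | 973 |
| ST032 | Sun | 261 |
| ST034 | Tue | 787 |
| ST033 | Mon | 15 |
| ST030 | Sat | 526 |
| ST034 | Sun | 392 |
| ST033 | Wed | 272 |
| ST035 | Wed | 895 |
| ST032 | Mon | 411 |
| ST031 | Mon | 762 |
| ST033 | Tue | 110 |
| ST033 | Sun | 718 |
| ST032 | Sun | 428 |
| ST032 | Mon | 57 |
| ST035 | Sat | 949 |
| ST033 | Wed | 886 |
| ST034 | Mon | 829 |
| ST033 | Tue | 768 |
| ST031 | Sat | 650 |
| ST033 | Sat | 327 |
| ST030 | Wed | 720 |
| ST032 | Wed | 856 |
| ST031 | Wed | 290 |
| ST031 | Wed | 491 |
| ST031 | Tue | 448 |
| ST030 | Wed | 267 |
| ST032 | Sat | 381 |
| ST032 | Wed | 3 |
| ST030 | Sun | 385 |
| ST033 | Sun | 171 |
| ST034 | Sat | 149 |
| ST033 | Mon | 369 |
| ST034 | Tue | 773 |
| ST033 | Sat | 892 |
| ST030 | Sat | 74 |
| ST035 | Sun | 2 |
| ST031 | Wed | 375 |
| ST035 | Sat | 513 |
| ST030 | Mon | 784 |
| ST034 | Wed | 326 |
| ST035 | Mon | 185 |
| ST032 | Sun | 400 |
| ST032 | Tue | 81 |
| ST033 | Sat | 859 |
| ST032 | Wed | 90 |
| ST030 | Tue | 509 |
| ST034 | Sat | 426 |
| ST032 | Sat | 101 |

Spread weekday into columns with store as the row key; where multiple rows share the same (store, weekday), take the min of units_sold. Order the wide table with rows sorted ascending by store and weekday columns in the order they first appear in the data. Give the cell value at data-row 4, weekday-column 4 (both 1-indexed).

110

With rows sorted ascending by store, row 4 is store=ST033. weekday columns in first-appearance order: Mon, Sun, Wed, Tue, Sat; column 4 is Tue.
Long rows with store=ST033, weekday=Tue: min(529, 110, 768) = 110.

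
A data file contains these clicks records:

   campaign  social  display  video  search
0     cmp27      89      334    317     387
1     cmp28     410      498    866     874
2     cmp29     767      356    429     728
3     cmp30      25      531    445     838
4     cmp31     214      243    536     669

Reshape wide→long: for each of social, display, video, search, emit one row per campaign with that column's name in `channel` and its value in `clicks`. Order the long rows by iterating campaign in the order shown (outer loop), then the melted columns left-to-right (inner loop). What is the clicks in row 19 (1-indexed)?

20 rows total (5 × 4). Row 19: index ⌊(19-1)/4⌋ = 4 into campaign → cmp31; (19-1) mod 4 = 2 into the melted columns → video.
So row 19 is (cmp31, video, 536); clicks = 536.

536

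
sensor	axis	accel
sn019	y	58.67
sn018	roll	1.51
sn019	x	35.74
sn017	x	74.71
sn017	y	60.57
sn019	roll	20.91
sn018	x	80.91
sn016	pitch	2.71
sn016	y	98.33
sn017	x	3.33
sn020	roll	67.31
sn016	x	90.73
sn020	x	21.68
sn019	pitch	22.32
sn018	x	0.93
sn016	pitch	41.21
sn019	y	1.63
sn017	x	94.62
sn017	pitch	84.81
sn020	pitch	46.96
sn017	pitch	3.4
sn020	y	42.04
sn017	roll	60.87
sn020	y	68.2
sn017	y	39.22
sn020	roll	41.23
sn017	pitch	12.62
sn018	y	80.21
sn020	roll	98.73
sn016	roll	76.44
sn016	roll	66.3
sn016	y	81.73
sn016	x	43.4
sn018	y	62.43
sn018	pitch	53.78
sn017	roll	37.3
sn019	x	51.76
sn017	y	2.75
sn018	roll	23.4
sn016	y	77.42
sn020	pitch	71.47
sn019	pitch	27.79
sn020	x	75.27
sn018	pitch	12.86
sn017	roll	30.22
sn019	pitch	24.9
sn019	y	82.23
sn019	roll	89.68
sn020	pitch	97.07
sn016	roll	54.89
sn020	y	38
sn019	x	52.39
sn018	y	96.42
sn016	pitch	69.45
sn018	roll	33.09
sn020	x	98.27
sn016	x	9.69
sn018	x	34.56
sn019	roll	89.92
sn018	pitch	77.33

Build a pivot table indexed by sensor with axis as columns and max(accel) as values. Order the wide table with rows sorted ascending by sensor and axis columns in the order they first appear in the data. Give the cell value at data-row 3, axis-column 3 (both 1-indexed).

80.91

With rows sorted ascending by sensor, row 3 is sensor=sn018. axis columns in first-appearance order: y, roll, x, pitch; column 3 is x.
Long rows with sensor=sn018, axis=x: max(80.91, 0.93, 34.56) = 80.91.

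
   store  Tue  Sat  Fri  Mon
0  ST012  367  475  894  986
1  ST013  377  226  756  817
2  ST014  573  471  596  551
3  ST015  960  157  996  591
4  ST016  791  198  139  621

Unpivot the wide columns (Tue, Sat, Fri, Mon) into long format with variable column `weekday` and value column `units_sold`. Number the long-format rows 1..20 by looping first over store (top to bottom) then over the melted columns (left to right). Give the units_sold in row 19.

20 rows total (5 × 4). Row 19: index ⌊(19-1)/4⌋ = 4 into store → ST016; (19-1) mod 4 = 2 into the melted columns → Fri.
So row 19 is (ST016, Fri, 139); units_sold = 139.

139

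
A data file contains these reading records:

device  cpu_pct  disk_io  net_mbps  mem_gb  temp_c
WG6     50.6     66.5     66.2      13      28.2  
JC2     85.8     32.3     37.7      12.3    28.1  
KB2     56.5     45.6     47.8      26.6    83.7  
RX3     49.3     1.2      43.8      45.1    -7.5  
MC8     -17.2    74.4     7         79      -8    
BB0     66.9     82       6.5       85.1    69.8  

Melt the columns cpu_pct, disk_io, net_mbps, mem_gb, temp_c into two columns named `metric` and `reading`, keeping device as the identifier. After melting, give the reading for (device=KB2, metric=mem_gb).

26.6

Unpivoting turns each (device, wide-column) pair into one long row.
The wide cell at row KB2, column mem_gb holds 26.6, so the long row (KB2, mem_gb) has reading=26.6.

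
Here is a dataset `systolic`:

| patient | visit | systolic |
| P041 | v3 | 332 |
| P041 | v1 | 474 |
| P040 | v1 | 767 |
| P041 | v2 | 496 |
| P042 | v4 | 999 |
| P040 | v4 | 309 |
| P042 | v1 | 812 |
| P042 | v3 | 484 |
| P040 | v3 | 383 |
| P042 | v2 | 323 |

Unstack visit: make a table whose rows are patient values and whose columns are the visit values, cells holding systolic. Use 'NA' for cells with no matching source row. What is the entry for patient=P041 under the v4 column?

NA

No long-format row has patient=P041 and visit=v4, so the cell is NA.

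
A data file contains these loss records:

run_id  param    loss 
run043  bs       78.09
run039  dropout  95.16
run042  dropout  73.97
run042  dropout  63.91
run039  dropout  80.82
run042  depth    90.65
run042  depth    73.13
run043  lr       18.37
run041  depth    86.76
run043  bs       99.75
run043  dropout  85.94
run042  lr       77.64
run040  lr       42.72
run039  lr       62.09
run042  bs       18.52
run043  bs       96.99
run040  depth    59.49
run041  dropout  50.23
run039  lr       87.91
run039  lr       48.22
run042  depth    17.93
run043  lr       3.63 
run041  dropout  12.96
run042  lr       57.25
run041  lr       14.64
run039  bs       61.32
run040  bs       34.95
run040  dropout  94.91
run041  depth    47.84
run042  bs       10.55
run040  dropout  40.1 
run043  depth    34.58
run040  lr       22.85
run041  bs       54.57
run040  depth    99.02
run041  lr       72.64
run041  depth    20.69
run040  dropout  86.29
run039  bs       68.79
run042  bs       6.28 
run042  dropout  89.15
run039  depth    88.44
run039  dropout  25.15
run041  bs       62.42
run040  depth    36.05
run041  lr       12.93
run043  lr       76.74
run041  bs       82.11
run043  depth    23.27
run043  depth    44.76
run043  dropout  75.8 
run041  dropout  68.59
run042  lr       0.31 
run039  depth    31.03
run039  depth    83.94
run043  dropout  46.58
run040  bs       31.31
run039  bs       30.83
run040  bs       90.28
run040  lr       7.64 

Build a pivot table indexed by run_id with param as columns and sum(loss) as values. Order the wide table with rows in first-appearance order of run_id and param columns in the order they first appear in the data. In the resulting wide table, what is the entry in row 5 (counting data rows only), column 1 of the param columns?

156.54

With rows in first-appearance order of run_id, row 5 is run_id=run040. param columns in first-appearance order: bs, dropout, depth, lr; column 1 is bs.
Long rows with run_id=run040, param=bs: 34.95 + 31.31 + 90.28 = 156.54.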